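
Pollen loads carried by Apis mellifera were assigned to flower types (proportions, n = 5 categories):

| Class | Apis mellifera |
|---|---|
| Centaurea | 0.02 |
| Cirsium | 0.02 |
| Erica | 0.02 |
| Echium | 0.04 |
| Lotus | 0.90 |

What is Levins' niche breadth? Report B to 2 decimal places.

1.23

Σpᵢ² = 0.02² + 0.02² + 0.02² + 0.04² + 0.90² = 0.0004 + 0.0004 + 0.0004 + 0.0016 + 0.8100 = 0.8128
B = 1 / 0.8128 = 1.2303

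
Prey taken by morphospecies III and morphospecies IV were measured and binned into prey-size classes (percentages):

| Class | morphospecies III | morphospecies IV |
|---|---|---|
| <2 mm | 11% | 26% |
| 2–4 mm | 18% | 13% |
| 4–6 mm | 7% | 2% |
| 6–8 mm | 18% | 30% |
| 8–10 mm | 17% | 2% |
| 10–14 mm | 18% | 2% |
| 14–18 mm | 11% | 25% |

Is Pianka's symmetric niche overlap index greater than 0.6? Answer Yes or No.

Yes

Convert percentages to proportions (divide by 100).
Σ p₁ᵢp₂ᵢ = 0.0286 + 0.0234 + 0.0014 + 0.0540 + 0.0034 + 0.0036 + 0.0275 = 0.1419
Σp_1ᵢ² = 0.11² + 0.18² + 0.07² + 0.18² + 0.17² + 0.18² + 0.11² = 0.0121 + 0.0324 + 0.0049 + 0.0324 + 0.0289 + 0.0324 + 0.0121 = 0.1552
Σp_2ᵢ² = 0.26² + 0.13² + 0.02² + 0.30² + 0.02² + 0.02² + 0.25² = 0.0676 + 0.0169 + 0.0004 + 0.0900 + 0.0004 + 0.0004 + 0.0625 = 0.2382
O = 0.1419 / √(0.1552 × 0.2382) = 0.1419 / 0.19227 = 0.7380
O = 0.7380 > 0.6 → Yes.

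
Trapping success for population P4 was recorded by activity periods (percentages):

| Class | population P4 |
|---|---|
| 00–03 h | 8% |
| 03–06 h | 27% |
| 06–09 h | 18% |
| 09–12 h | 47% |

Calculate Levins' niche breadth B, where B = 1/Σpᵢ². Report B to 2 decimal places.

3.01

Convert percentages to proportions (divide by 100).
Σpᵢ² = 0.08² + 0.27² + 0.18² + 0.47² = 0.0064 + 0.0729 + 0.0324 + 0.2209 = 0.3326
B = 1 / 0.3326 = 3.0066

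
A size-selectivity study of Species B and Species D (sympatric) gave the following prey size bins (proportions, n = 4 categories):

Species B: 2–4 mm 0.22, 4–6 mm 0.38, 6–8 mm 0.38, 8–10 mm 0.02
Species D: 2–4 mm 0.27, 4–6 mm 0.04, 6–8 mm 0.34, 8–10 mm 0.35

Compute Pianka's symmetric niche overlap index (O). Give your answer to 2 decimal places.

Σ p₁ᵢp₂ᵢ = 0.0594 + 0.0152 + 0.1292 + 0.0070 = 0.2108
Σp_1ᵢ² = 0.22² + 0.38² + 0.38² + 0.02² = 0.0484 + 0.1444 + 0.1444 + 0.0004 = 0.3376
Σp_2ᵢ² = 0.27² + 0.04² + 0.34² + 0.35² = 0.0729 + 0.0016 + 0.1156 + 0.1225 = 0.3126
O = 0.2108 / √(0.3376 × 0.3126) = 0.2108 / 0.32486 = 0.6489

0.65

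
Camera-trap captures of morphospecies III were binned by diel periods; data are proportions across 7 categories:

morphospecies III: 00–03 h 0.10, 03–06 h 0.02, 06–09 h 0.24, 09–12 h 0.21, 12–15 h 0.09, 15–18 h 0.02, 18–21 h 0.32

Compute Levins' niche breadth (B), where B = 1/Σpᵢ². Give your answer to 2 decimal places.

Σpᵢ² = 0.10² + 0.02² + 0.24² + 0.21² + 0.09² + 0.02² + 0.32² = 0.0100 + 0.0004 + 0.0576 + 0.0441 + 0.0081 + 0.0004 + 0.1024 = 0.2230
B = 1 / 0.2230 = 4.4843

4.48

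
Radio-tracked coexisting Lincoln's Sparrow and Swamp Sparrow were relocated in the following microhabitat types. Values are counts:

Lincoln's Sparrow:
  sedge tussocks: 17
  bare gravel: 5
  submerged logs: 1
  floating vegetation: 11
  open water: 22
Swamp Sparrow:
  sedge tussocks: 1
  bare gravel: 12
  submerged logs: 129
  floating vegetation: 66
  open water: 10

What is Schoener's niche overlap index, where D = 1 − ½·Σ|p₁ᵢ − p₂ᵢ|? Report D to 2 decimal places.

Proportions for Lincoln's Sparrow (n=56): 17/56=0.3036, 5/56=0.0893, 1/56=0.0179, 11/56=0.1964, 22/56=0.3929
Proportions for Swamp Sparrow (n=218): 1/218=0.0046, 12/218=0.0550, 129/218=0.5917, 66/218=0.3028, 10/218=0.0459
Σ|p₁ᵢ − p₂ᵢ| = 0.2990 + 0.0343 + 0.5738 + 0.1064 + 0.3470 = 1.3605
D = 1 − ½ × 1.3605 = 1 − 0.68025 = 0.31975

0.32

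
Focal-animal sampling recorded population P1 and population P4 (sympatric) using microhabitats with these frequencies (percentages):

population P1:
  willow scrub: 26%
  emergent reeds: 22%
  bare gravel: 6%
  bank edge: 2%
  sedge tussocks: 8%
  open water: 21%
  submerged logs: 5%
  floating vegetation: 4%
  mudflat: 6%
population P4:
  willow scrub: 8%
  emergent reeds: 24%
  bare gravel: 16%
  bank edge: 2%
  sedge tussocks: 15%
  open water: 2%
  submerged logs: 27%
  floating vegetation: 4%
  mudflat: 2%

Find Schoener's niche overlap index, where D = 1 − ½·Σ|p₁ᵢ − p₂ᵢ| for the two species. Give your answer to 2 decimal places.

Convert percentages to proportions (divide by 100).
Σ|p₁ᵢ − p₂ᵢ| = 0.18 + 0.02 + 0.10 + 0.00 + 0.07 + 0.19 + 0.22 + 0.00 + 0.04 = 0.82
D = 1 − ½ × 0.82 = 1 − 0.410 = 0.5900

0.59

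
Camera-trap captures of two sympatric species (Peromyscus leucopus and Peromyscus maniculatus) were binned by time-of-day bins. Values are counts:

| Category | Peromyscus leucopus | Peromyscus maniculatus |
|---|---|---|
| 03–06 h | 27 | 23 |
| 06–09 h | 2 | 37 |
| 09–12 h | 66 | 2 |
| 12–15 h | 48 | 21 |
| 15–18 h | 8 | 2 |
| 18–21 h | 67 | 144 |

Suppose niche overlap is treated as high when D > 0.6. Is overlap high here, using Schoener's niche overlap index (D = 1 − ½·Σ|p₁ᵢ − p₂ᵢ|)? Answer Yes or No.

No

Proportions for Peromyscus leucopus (n=218): 27/218=0.1239, 2/218=0.0092, 66/218=0.3028, 48/218=0.2202, 8/218=0.0367, 67/218=0.3073
Proportions for Peromyscus maniculatus (n=229): 23/229=0.1004, 37/229=0.1616, 2/229=0.0087, 21/229=0.0917, 2/229=0.0087, 144/229=0.6288
Σ|p₁ᵢ − p₂ᵢ| = 0.0235 + 0.1524 + 0.2941 + 0.1285 + 0.0280 + 0.3215 = 0.9480
D = 1 − ½ × 0.9480 = 1 − 0.47400 = 0.52600
D = 0.52600 < 0.6 → No.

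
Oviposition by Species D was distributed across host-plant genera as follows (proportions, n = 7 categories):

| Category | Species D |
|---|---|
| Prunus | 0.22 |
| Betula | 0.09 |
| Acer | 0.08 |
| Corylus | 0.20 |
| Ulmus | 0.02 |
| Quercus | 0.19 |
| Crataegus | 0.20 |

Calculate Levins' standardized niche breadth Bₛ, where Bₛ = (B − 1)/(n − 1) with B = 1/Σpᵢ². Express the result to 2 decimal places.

Σpᵢ² = 0.22² + 0.09² + 0.08² + 0.20² + 0.02² + 0.19² + 0.20² = 0.0484 + 0.0081 + 0.0064 + 0.0400 + 0.0004 + 0.0361 + 0.0400 = 0.1794
B = 1 / 0.1794 = 5.5741
Bₛ = (B − 1)/(n − 1) = (5.5741 − 1)/(7 − 1) = 4.5741/6 = 0.7624

0.76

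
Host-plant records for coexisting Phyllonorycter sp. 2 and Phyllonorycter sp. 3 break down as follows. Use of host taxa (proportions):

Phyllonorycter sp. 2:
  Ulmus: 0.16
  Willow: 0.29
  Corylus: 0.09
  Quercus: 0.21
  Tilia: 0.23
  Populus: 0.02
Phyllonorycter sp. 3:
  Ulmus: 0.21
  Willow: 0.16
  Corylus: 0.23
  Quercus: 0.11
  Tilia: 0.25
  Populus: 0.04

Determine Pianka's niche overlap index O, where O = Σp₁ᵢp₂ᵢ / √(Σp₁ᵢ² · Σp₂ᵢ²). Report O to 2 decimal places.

Σ p₁ᵢp₂ᵢ = 0.0336 + 0.0464 + 0.0207 + 0.0231 + 0.0575 + 0.0008 = 0.1821
Σp_1ᵢ² = 0.16² + 0.29² + 0.09² + 0.21² + 0.23² + 0.02² = 0.0256 + 0.0841 + 0.0081 + 0.0441 + 0.0529 + 0.0004 = 0.2152
Σp_2ᵢ² = 0.21² + 0.16² + 0.23² + 0.11² + 0.25² + 0.04² = 0.0441 + 0.0256 + 0.0529 + 0.0121 + 0.0625 + 0.0016 = 0.1988
O = 0.1821 / √(0.2152 × 0.1988) = 0.1821 / 0.20684 = 0.8804

0.88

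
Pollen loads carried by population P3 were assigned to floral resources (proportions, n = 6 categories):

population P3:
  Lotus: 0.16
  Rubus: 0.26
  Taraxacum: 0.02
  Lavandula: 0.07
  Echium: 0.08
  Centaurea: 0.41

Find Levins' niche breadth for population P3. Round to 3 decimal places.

3.663

Σpᵢ² = 0.16² + 0.26² + 0.02² + 0.07² + 0.08² + 0.41² = 0.0256 + 0.0676 + 0.0004 + 0.0049 + 0.0064 + 0.1681 = 0.2730
B = 1 / 0.2730 = 3.66300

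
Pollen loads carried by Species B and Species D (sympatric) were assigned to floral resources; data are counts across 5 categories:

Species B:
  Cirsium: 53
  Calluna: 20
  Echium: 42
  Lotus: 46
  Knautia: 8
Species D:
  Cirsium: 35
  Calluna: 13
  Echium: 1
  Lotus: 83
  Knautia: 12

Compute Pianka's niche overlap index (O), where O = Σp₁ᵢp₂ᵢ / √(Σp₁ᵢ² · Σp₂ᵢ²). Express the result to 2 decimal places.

0.78

Proportions for Species B (n=169): 53/169=0.3136, 20/169=0.1183, 42/169=0.2485, 46/169=0.2722, 8/169=0.0473
Proportions for Species D (n=144): 35/144=0.2431, 13/144=0.0903, 1/144=0.0069, 83/144=0.5764, 12/144=0.0833
Σ p₁ᵢp₂ᵢ = 0.076236 + 0.010682 + 0.001715 + 0.156896 + 0.003940 = 0.249469
Σp_1ᵢ² = 0.3136² + 0.1183² + 0.2485² + 0.2722² + 0.0473² = 0.098345 + 0.013995 + 0.061752 + 0.074093 + 0.002237 = 0.250422
Σp_2ᵢ² = 0.2431² + 0.0903² + 0.0069² + 0.5764² + 0.0833² = 0.059098 + 0.008154 + 0.000048 + 0.332237 + 0.006939 = 0.406476
O = 0.249469 / √(0.250422 × 0.406476) = 0.249469 / 0.3190463 = 0.7819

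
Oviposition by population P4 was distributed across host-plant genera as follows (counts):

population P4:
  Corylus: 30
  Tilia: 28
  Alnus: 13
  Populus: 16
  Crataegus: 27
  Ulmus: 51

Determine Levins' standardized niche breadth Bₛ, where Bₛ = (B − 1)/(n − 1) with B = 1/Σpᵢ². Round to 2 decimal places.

Proportions for population P4 (n=165): 30/165=0.1818, 28/165=0.1697, 13/165=0.0788, 16/165=0.0970, 27/165=0.1636, 51/165=0.3091
Σpᵢ² = 0.1818² + 0.1697² + 0.0788² + 0.0970² + 0.1636² + 0.3091² = 0.033051 + 0.028798 + 0.006209 + 0.009409 + 0.026765 + 0.095543 = 0.199775
B = 1 / 0.199775 = 5.0056
Bₛ = (B − 1)/(n − 1) = (5.0056 − 1)/(6 − 1) = 4.0056/5 = 0.8011

0.80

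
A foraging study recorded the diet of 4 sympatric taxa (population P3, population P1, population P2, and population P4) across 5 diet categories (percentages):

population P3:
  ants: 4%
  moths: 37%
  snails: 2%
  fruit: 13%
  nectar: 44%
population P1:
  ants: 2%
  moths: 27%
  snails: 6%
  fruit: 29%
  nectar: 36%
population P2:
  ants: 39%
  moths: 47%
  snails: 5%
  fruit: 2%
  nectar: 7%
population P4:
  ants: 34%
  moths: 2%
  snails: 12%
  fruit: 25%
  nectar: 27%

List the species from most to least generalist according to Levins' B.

Convert percentages to proportions (divide by 100).
Σp_P3ᵢ² = 0.04² + 0.37² + 0.02² + 0.13² + 0.44² = 0.0016 + 0.1369 + 0.0004 + 0.0169 + 0.1936 = 0.3494
B_P3 = 1 / 0.3494 = 2.8620
Σp_P1ᵢ² = 0.02² + 0.27² + 0.06² + 0.29² + 0.36² = 0.0004 + 0.0729 + 0.0036 + 0.0841 + 0.1296 = 0.2906
B_P1 = 1 / 0.2906 = 3.4412
Σp_P2ᵢ² = 0.39² + 0.47² + 0.05² + 0.02² + 0.07² = 0.1521 + 0.2209 + 0.0025 + 0.0004 + 0.0049 = 0.3808
B_P2 = 1 / 0.3808 = 2.6261
Σp_P4ᵢ² = 0.34² + 0.02² + 0.12² + 0.25² + 0.27² = 0.1156 + 0.0004 + 0.0144 + 0.0625 + 0.0729 = 0.2658
B_P4 = 1 / 0.2658 = 3.7622
Ranking by B (broadest → narrowest): population P4 (3.76) > population P1 (3.44) > population P3 (2.86) > population P2 (2.63)

population P4 > population P1 > population P3 > population P2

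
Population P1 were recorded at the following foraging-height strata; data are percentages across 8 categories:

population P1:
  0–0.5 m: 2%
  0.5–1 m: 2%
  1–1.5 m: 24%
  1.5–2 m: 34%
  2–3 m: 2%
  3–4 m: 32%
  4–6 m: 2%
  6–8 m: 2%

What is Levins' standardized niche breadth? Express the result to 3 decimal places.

Convert percentages to proportions (divide by 100).
Σpᵢ² = 0.02² + 0.02² + 0.24² + 0.34² + 0.02² + 0.32² + 0.02² + 0.02² = 0.0004 + 0.0004 + 0.0576 + 0.1156 + 0.0004 + 0.1024 + 0.0004 + 0.0004 = 0.2776
B = 1 / 0.2776 = 3.60231
Bₛ = (B − 1)/(n − 1) = (3.60231 − 1)/(8 − 1) = 2.60231/7 = 0.37176

0.372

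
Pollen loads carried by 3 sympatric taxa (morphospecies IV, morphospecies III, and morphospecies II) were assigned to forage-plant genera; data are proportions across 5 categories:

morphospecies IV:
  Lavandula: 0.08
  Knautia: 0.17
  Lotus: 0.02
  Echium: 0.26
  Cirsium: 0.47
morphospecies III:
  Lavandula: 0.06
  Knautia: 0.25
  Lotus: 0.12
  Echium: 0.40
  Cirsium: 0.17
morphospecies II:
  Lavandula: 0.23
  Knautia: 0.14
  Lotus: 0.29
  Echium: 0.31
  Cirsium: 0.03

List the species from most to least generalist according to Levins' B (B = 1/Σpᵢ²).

morphospecies II > morphospecies III > morphospecies IV

Σp_IVᵢ² = 0.08² + 0.17² + 0.02² + 0.26² + 0.47² = 0.0064 + 0.0289 + 0.0004 + 0.0676 + 0.2209 = 0.3242
B_IV = 1 / 0.3242 = 3.0845
Σp_IIIᵢ² = 0.06² + 0.25² + 0.12² + 0.40² + 0.17² = 0.0036 + 0.0625 + 0.0144 + 0.1600 + 0.0289 = 0.2694
B_III = 1 / 0.2694 = 3.7120
Σp_IIᵢ² = 0.23² + 0.14² + 0.29² + 0.31² + 0.03² = 0.0529 + 0.0196 + 0.0841 + 0.0961 + 0.0009 = 0.2536
B_II = 1 / 0.2536 = 3.9432
Ranking by B (broadest → narrowest): morphospecies II (3.94) > morphospecies III (3.71) > morphospecies IV (3.08)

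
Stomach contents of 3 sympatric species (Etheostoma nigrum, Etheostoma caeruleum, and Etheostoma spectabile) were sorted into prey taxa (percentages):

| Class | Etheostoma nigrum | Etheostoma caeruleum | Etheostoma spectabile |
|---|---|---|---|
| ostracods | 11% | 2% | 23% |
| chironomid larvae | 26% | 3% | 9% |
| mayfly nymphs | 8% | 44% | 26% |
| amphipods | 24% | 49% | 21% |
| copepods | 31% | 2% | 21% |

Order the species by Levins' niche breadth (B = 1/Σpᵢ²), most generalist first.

Convert percentages to proportions (divide by 100).
Σp_nigrᵢ² = 0.11² + 0.26² + 0.08² + 0.24² + 0.31² = 0.0121 + 0.0676 + 0.0064 + 0.0576 + 0.0961 = 0.2398
B_nigr = 1 / 0.2398 = 4.1701
Σp_caerᵢ² = 0.02² + 0.03² + 0.44² + 0.49² + 0.02² = 0.0004 + 0.0009 + 0.1936 + 0.2401 + 0.0004 = 0.4354
B_caer = 1 / 0.4354 = 2.2967
Σp_specᵢ² = 0.23² + 0.09² + 0.26² + 0.21² + 0.21² = 0.0529 + 0.0081 + 0.0676 + 0.0441 + 0.0441 = 0.2168
B_spec = 1 / 0.2168 = 4.6125
Ranking by B (broadest → narrowest): Etheostoma spectabile (4.61) > Etheostoma nigrum (4.17) > Etheostoma caeruleum (2.30)

Etheostoma spectabile > Etheostoma nigrum > Etheostoma caeruleum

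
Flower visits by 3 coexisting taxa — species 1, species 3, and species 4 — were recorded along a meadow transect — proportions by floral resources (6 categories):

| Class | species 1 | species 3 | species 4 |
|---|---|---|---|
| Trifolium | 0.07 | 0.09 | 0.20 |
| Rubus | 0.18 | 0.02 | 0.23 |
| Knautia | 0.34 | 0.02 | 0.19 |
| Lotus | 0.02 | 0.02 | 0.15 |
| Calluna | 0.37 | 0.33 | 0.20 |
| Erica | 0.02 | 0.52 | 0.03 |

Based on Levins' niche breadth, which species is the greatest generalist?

Σp_1ᵢ² = 0.07² + 0.18² + 0.34² + 0.02² + 0.37² + 0.02² = 0.0049 + 0.0324 + 0.1156 + 0.0004 + 0.1369 + 0.0004 = 0.2906
B_1 = 1 / 0.2906 = 3.4412
Σp_3ᵢ² = 0.09² + 0.02² + 0.02² + 0.02² + 0.33² + 0.52² = 0.0081 + 0.0004 + 0.0004 + 0.0004 + 0.1089 + 0.2704 = 0.3886
B_3 = 1 / 0.3886 = 2.5733
Σp_4ᵢ² = 0.20² + 0.23² + 0.19² + 0.15² + 0.20² + 0.03² = 0.0400 + 0.0529 + 0.0361 + 0.0225 + 0.0400 + 0.0009 = 0.1924
B_4 = 1 / 0.1924 = 5.1975
Highest B → broadest niche (most generalist): species 4 (B = 5.20).

species 4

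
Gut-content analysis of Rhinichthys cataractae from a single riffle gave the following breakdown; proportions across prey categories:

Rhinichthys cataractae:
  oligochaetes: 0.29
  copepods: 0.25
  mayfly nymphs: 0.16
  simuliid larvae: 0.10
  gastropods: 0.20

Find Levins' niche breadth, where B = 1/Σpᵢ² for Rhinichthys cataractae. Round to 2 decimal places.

Σpᵢ² = 0.29² + 0.25² + 0.16² + 0.10² + 0.20² = 0.0841 + 0.0625 + 0.0256 + 0.0100 + 0.0400 = 0.2222
B = 1 / 0.2222 = 4.5005

4.50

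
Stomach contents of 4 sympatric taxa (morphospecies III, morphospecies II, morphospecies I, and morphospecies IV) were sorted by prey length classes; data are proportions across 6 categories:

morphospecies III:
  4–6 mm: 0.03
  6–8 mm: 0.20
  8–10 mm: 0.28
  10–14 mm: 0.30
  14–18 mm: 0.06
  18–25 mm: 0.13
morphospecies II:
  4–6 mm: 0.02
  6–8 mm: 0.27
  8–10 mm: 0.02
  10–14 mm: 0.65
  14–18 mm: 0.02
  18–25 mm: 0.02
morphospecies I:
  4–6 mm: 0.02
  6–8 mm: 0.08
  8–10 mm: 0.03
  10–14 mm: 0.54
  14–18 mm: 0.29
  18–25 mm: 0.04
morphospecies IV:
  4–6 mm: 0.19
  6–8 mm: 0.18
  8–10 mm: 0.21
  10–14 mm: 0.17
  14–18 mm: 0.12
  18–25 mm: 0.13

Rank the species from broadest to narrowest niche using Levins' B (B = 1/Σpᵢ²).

Σp_IIIᵢ² = 0.03² + 0.20² + 0.28² + 0.30² + 0.06² + 0.13² = 0.0009 + 0.0400 + 0.0784 + 0.0900 + 0.0036 + 0.0169 = 0.2298
B_III = 1 / 0.2298 = 4.3516
Σp_IIᵢ² = 0.02² + 0.27² + 0.02² + 0.65² + 0.02² + 0.02² = 0.0004 + 0.0729 + 0.0004 + 0.4225 + 0.0004 + 0.0004 = 0.4970
B_II = 1 / 0.4970 = 2.0121
Σp_Iᵢ² = 0.02² + 0.08² + 0.03² + 0.54² + 0.29² + 0.04² = 0.0004 + 0.0064 + 0.0009 + 0.2916 + 0.0841 + 0.0016 = 0.3850
B_I = 1 / 0.3850 = 2.5974
Σp_IVᵢ² = 0.19² + 0.18² + 0.21² + 0.17² + 0.12² + 0.13² = 0.0361 + 0.0324 + 0.0441 + 0.0289 + 0.0144 + 0.0169 = 0.1728
B_IV = 1 / 0.1728 = 5.7870
Ranking by B (broadest → narrowest): morphospecies IV (5.79) > morphospecies III (4.35) > morphospecies I (2.60) > morphospecies II (2.01)

morphospecies IV > morphospecies III > morphospecies I > morphospecies II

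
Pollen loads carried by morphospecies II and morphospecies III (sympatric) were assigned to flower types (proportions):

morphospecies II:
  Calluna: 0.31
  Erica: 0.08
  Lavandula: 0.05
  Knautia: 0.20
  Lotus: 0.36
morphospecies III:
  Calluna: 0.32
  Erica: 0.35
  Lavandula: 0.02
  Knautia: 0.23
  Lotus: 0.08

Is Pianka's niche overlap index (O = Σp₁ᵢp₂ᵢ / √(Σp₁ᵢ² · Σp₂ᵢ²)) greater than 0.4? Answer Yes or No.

Yes

Σ p₁ᵢp₂ᵢ = 0.0992 + 0.0280 + 0.0010 + 0.0460 + 0.0288 = 0.2030
Σp_1ᵢ² = 0.31² + 0.08² + 0.05² + 0.20² + 0.36² = 0.0961 + 0.0064 + 0.0025 + 0.0400 + 0.1296 = 0.2746
Σp_2ᵢ² = 0.32² + 0.35² + 0.02² + 0.23² + 0.08² = 0.1024 + 0.1225 + 0.0004 + 0.0529 + 0.0064 = 0.2846
O = 0.2030 / √(0.2746 × 0.2846) = 0.2030 / 0.27956 = 0.7261
O = 0.7261 > 0.4 → Yes.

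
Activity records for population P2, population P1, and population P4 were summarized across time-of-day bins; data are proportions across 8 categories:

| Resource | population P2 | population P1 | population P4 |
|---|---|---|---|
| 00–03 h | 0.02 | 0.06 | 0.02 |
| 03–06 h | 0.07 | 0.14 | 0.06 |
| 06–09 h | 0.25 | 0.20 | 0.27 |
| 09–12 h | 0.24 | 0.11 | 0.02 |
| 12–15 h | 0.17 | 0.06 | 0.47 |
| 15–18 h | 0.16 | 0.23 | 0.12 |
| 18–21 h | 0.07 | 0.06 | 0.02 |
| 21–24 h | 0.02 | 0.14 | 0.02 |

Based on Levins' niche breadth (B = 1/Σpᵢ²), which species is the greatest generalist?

Σp_P2ᵢ² = 0.02² + 0.07² + 0.25² + 0.24² + 0.17² + 0.16² + 0.07² + 0.02² = 0.0004 + 0.0049 + 0.0625 + 0.0576 + 0.0289 + 0.0256 + 0.0049 + 0.0004 = 0.1852
B_P2 = 1 / 0.1852 = 5.3996
Σp_P1ᵢ² = 0.06² + 0.14² + 0.20² + 0.11² + 0.06² + 0.23² + 0.06² + 0.14² = 0.0036 + 0.0196 + 0.0400 + 0.0121 + 0.0036 + 0.0529 + 0.0036 + 0.0196 = 0.1550
B_P1 = 1 / 0.1550 = 6.4516
Σp_P4ᵢ² = 0.02² + 0.06² + 0.27² + 0.02² + 0.47² + 0.12² + 0.02² + 0.02² = 0.0004 + 0.0036 + 0.0729 + 0.0004 + 0.2209 + 0.0144 + 0.0004 + 0.0004 = 0.3134
B_P4 = 1 / 0.3134 = 3.1908
Highest B → broadest niche (most generalist): population P1 (B = 6.45).

population P1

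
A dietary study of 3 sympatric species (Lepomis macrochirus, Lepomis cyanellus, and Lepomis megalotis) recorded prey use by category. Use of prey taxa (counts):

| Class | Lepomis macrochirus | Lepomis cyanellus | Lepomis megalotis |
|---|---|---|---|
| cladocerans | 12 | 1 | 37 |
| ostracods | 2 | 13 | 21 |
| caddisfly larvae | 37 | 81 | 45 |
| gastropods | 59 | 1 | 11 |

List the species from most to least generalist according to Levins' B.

Lepomis megalotis > Lepomis macrochirus > Lepomis cyanellus

Proportions for Lepomis macrochirus (n=110): 12/110=0.1091, 2/110=0.0182, 37/110=0.3364, 59/110=0.5364
Proportions for Lepomis cyanellus (n=96): 1/96=0.0104, 13/96=0.1354, 81/96=0.8438, 1/96=0.0104
Proportions for Lepomis megalotis (n=114): 37/114=0.3246, 21/114=0.1842, 45/114=0.3947, 11/114=0.0965
Σp_macrᵢ² = 0.1091² + 0.0182² + 0.3364² + 0.5364² = 0.011903 + 0.000331 + 0.113165 + 0.287725 = 0.413124
B_macr = 1 / 0.413124 = 2.4206
Σp_cyanᵢ² = 0.0104² + 0.1354² + 0.8438² + 0.0104² = 0.000108 + 0.018333 + 0.711998 + 0.000108 = 0.730547
B_cyan = 1 / 0.730547 = 1.3688
Σp_megaᵢ² = 0.3246² + 0.1842² + 0.3947² + 0.0965² = 0.105365 + 0.033930 + 0.155788 + 0.009312 = 0.304395
B_mega = 1 / 0.304395 = 3.2852
Ranking by B (broadest → narrowest): Lepomis megalotis (3.29) > Lepomis macrochirus (2.42) > Lepomis cyanellus (1.37)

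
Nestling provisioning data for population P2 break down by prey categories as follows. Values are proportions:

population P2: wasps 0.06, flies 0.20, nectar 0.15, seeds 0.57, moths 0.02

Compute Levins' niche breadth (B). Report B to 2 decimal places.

2.55

Σpᵢ² = 0.06² + 0.20² + 0.15² + 0.57² + 0.02² = 0.0036 + 0.0400 + 0.0225 + 0.3249 + 0.0004 = 0.3914
B = 1 / 0.3914 = 2.5549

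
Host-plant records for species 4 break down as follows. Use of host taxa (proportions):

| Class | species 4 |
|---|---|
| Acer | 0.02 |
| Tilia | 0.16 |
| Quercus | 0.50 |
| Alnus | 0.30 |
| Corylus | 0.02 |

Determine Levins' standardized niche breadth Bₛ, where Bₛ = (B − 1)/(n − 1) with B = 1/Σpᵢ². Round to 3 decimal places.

0.432

Σpᵢ² = 0.02² + 0.16² + 0.50² + 0.30² + 0.02² = 0.0004 + 0.0256 + 0.2500 + 0.0900 + 0.0004 = 0.3664
B = 1 / 0.3664 = 2.72926
Bₛ = (B − 1)/(n − 1) = (2.72926 − 1)/(5 − 1) = 1.72926/4 = 0.43232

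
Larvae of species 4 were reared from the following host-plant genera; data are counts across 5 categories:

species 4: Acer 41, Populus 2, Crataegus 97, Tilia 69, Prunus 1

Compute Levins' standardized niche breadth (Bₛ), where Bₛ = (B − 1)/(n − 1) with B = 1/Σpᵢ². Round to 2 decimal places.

0.45

Proportions for species 4 (n=210): 41/210=0.1952, 2/210=0.0095, 97/210=0.4619, 69/210=0.3286, 1/210=0.0048
Σpᵢ² = 0.1952² + 0.0095² + 0.4619² + 0.3286² + 0.0048² = 0.038103 + 0.000090 + 0.213352 + 0.107978 + 0.000023 = 0.359546
B = 1 / 0.359546 = 2.7813
Bₛ = (B − 1)/(n − 1) = (2.7813 − 1)/(5 − 1) = 1.7813/4 = 0.4453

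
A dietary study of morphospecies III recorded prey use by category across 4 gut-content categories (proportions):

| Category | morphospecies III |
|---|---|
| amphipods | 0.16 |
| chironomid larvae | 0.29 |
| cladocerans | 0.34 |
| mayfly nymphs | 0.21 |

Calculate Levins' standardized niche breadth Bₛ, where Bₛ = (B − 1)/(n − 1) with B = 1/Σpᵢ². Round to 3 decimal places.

Σpᵢ² = 0.16² + 0.29² + 0.34² + 0.21² = 0.0256 + 0.0841 + 0.1156 + 0.0441 = 0.2694
B = 1 / 0.2694 = 3.71195
Bₛ = (B − 1)/(n − 1) = (3.71195 − 1)/(4 − 1) = 2.71195/3 = 0.90398

0.904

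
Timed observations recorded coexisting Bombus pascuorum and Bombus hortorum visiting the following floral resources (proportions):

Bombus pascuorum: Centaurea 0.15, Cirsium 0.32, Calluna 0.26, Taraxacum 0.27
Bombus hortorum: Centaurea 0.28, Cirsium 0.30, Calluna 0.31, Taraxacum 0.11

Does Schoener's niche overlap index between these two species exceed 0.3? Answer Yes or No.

Σ|p₁ᵢ − p₂ᵢ| = 0.13 + 0.02 + 0.05 + 0.16 = 0.36
D = 1 − ½ × 0.36 = 1 − 0.180 = 0.8200
D = 0.8200 > 0.3 → Yes.

Yes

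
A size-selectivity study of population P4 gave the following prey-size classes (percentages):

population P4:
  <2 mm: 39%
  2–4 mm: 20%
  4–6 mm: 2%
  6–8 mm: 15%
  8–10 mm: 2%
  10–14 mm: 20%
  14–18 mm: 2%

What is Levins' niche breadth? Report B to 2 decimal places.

3.91

Convert percentages to proportions (divide by 100).
Σpᵢ² = 0.39² + 0.20² + 0.02² + 0.15² + 0.02² + 0.20² + 0.02² = 0.1521 + 0.0400 + 0.0004 + 0.0225 + 0.0004 + 0.0400 + 0.0004 = 0.2558
B = 1 / 0.2558 = 3.9093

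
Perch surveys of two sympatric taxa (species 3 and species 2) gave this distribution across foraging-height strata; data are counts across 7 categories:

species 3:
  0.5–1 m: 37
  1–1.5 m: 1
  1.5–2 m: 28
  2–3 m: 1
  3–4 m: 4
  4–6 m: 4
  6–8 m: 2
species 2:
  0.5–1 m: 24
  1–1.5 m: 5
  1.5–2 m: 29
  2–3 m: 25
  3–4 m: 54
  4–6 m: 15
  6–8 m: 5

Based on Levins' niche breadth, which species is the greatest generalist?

species 2

Proportions for species 3 (n=77): 37/77=0.4805, 1/77=0.0130, 28/77=0.3636, 1/77=0.0130, 4/77=0.0519, 4/77=0.0519, 2/77=0.0260
Proportions for species 2 (n=157): 24/157=0.1529, 5/157=0.0318, 29/157=0.1847, 25/157=0.1592, 54/157=0.3439, 15/157=0.0955, 5/157=0.0318
Σp_3ᵢ² = 0.4805² + 0.0130² + 0.3636² + 0.0130² + 0.0519² + 0.0519² + 0.0260² = 0.230880 + 0.000169 + 0.132205 + 0.000169 + 0.002694 + 0.002694 + 0.000676 = 0.369487
B_3 = 1 / 0.369487 = 2.7065
Σp_2ᵢ² = 0.1529² + 0.0318² + 0.1847² + 0.1592² + 0.3439² + 0.0955² + 0.0318² = 0.023378 + 0.001011 + 0.034114 + 0.025345 + 0.118267 + 0.009120 + 0.001011 = 0.212246
B_2 = 1 / 0.212246 = 4.7115
Highest B → broadest niche (most generalist): species 2 (B = 4.71).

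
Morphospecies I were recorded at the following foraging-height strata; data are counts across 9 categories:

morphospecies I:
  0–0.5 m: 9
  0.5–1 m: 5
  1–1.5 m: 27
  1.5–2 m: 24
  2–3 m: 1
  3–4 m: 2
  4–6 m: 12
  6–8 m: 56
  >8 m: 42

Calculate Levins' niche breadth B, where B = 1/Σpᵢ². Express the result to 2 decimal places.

Proportions for morphospecies I (n=178): 9/178=0.0506, 5/178=0.0281, 27/178=0.1517, 24/178=0.1348, 1/178=0.0056, 2/178=0.0112, 12/178=0.0674, 56/178=0.3146, 42/178=0.2360
Σpᵢ² = 0.0506² + 0.0281² + 0.1517² + 0.1348² + 0.0056² + 0.0112² + 0.0674² + 0.3146² + 0.2360² = 0.002560 + 0.000790 + 0.023013 + 0.018171 + 0.000031 + 0.000125 + 0.004543 + 0.098973 + 0.055696 = 0.203902
B = 1 / 0.203902 = 4.9043

4.90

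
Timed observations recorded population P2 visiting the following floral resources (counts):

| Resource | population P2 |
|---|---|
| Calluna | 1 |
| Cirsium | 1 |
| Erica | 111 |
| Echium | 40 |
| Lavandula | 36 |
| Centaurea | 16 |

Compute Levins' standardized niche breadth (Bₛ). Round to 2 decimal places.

0.34

Proportions for population P2 (n=205): 1/205=0.0049, 1/205=0.0049, 111/205=0.5415, 40/205=0.1951, 36/205=0.1756, 16/205=0.0780
Σpᵢ² = 0.0049² + 0.0049² + 0.5415² + 0.1951² + 0.1756² + 0.0780² = 0.000024 + 0.000024 + 0.293222 + 0.038064 + 0.030835 + 0.006084 = 0.368253
B = 1 / 0.368253 = 2.7155
Bₛ = (B − 1)/(n − 1) = (2.7155 − 1)/(6 − 1) = 1.7155/5 = 0.3431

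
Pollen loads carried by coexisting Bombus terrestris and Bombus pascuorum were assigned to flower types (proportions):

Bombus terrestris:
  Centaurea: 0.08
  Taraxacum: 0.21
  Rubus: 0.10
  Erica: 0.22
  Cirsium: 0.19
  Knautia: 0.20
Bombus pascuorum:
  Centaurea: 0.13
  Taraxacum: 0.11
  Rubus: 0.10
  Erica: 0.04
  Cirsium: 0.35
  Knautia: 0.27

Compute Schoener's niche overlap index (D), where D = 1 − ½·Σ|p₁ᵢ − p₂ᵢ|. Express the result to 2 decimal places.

Σ|p₁ᵢ − p₂ᵢ| = 0.05 + 0.10 + 0.00 + 0.18 + 0.16 + 0.07 = 0.56
D = 1 − ½ × 0.56 = 1 − 0.280 = 0.7200

0.72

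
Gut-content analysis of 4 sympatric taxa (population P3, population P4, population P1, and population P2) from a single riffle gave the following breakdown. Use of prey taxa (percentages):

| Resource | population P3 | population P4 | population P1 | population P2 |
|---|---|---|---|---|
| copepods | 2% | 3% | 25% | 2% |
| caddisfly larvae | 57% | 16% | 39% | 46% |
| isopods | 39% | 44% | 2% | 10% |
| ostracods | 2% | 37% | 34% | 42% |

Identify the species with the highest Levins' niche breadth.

Convert percentages to proportions (divide by 100).
Σp_P3ᵢ² = 0.02² + 0.57² + 0.39² + 0.02² = 0.0004 + 0.3249 + 0.1521 + 0.0004 = 0.4778
B_P3 = 1 / 0.4778 = 2.0929
Σp_P4ᵢ² = 0.03² + 0.16² + 0.44² + 0.37² = 0.0009 + 0.0256 + 0.1936 + 0.1369 = 0.3570
B_P4 = 1 / 0.3570 = 2.8011
Σp_P1ᵢ² = 0.25² + 0.39² + 0.02² + 0.34² = 0.0625 + 0.1521 + 0.0004 + 0.1156 = 0.3306
B_P1 = 1 / 0.3306 = 3.0248
Σp_P2ᵢ² = 0.02² + 0.46² + 0.10² + 0.42² = 0.0004 + 0.2116 + 0.0100 + 0.1764 = 0.3984
B_P2 = 1 / 0.3984 = 2.5100
Highest B → broadest niche (most generalist): population P1 (B = 3.02).

population P1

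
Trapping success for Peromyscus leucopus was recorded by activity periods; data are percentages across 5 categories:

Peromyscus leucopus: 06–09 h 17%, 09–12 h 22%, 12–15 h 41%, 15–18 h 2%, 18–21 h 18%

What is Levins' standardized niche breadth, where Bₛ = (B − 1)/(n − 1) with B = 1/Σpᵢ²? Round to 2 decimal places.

Convert percentages to proportions (divide by 100).
Σpᵢ² = 0.17² + 0.22² + 0.41² + 0.02² + 0.18² = 0.0289 + 0.0484 + 0.1681 + 0.0004 + 0.0324 = 0.2782
B = 1 / 0.2782 = 3.5945
Bₛ = (B − 1)/(n − 1) = (3.5945 − 1)/(5 − 1) = 2.5945/4 = 0.6486

0.65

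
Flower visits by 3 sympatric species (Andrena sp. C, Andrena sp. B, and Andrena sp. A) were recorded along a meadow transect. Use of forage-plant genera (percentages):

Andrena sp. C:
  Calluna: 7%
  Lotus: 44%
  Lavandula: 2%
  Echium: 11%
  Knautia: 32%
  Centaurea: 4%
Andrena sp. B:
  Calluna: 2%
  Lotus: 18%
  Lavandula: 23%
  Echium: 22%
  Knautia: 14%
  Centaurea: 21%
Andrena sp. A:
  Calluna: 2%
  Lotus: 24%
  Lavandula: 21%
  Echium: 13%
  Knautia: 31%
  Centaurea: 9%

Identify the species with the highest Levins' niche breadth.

Convert percentages to proportions (divide by 100).
Σp_Cᵢ² = 0.07² + 0.44² + 0.02² + 0.11² + 0.32² + 0.04² = 0.0049 + 0.1936 + 0.0004 + 0.0121 + 0.1024 + 0.0016 = 0.3150
B_C = 1 / 0.3150 = 3.1746
Σp_Bᵢ² = 0.02² + 0.18² + 0.23² + 0.22² + 0.14² + 0.21² = 0.0004 + 0.0324 + 0.0529 + 0.0484 + 0.0196 + 0.0441 = 0.1978
B_B = 1 / 0.1978 = 5.0556
Σp_Aᵢ² = 0.02² + 0.24² + 0.21² + 0.13² + 0.31² + 0.09² = 0.0004 + 0.0576 + 0.0441 + 0.0169 + 0.0961 + 0.0081 = 0.2232
B_A = 1 / 0.2232 = 4.4803
Highest B → broadest niche (most generalist): Andrena sp. B (B = 5.06).

Andrena sp. B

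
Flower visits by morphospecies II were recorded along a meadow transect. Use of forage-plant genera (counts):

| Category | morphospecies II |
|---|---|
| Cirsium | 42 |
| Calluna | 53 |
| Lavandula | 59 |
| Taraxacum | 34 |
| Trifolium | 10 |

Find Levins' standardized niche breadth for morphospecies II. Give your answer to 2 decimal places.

Proportions for morphospecies II (n=198): 42/198=0.2121, 53/198=0.2677, 59/198=0.2980, 34/198=0.1717, 10/198=0.0505
Σpᵢ² = 0.2121² + 0.2677² + 0.2980² + 0.1717² + 0.0505² = 0.044986 + 0.071663 + 0.088804 + 0.029481 + 0.002550 = 0.237484
B = 1 / 0.237484 = 4.2108
Bₛ = (B − 1)/(n − 1) = (4.2108 − 1)/(5 − 1) = 3.2108/4 = 0.8027

0.80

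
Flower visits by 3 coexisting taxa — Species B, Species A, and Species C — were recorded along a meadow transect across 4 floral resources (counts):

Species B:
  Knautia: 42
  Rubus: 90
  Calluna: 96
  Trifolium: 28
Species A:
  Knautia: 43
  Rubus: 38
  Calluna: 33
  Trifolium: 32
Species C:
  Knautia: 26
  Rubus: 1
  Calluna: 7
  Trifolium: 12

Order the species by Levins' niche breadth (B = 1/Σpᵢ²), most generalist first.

Proportions for Species B (n=256): 42/256=0.1641, 90/256=0.3516, 96/256=0.3750, 28/256=0.1094
Proportions for Species A (n=146): 43/146=0.2945, 38/146=0.2603, 33/146=0.2260, 32/146=0.2192
Proportions for Species C (n=46): 26/46=0.5652, 1/46=0.0217, 7/46=0.1522, 12/46=0.2609
Σp_Bᵢ² = 0.1641² + 0.3516² + 0.3750² + 0.1094² = 0.026929 + 0.123623 + 0.140625 + 0.011968 = 0.303145
B_B = 1 / 0.303145 = 3.2988
Σp_Aᵢ² = 0.2945² + 0.2603² + 0.2260² + 0.2192² = 0.086730 + 0.067756 + 0.051076 + 0.048049 = 0.253611
B_A = 1 / 0.253611 = 3.9430
Σp_Cᵢ² = 0.5652² + 0.0217² + 0.1522² + 0.2609² = 0.319451 + 0.000471 + 0.023165 + 0.068069 = 0.411156
B_C = 1 / 0.411156 = 2.4322
Ranking by B (broadest → narrowest): Species A (3.94) > Species B (3.30) > Species C (2.43)

Species A > Species B > Species C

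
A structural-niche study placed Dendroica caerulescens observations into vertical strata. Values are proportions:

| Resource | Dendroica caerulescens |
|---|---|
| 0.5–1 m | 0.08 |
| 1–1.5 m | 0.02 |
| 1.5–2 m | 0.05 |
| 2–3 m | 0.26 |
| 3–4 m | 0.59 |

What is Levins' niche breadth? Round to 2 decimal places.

Σpᵢ² = 0.08² + 0.02² + 0.05² + 0.26² + 0.59² = 0.0064 + 0.0004 + 0.0025 + 0.0676 + 0.3481 = 0.4250
B = 1 / 0.4250 = 2.3529

2.35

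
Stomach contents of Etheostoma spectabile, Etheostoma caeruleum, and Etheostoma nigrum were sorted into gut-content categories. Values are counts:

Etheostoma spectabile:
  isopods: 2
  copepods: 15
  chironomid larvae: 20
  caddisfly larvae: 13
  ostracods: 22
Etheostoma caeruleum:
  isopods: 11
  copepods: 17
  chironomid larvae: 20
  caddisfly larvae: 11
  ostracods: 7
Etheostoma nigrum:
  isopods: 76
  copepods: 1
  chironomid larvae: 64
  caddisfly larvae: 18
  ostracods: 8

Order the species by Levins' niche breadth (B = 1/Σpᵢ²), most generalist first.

Etheostoma caeruleum > Etheostoma spectabile > Etheostoma nigrum

Proportions for Etheostoma spectabile (n=72): 2/72=0.0278, 15/72=0.2083, 20/72=0.2778, 13/72=0.1806, 22/72=0.3056
Proportions for Etheostoma caeruleum (n=66): 11/66=0.1667, 17/66=0.2576, 20/66=0.3030, 11/66=0.1667, 7/66=0.1061
Proportions for Etheostoma nigrum (n=167): 76/167=0.4551, 1/167=0.0060, 64/167=0.3832, 18/167=0.1078, 8/167=0.0479
Σp_specᵢ² = 0.0278² + 0.2083² + 0.2778² + 0.1806² + 0.3056² = 0.000773 + 0.043389 + 0.077173 + 0.032616 + 0.093391 = 0.247342
B_spec = 1 / 0.247342 = 4.0430
Σp_caerᵢ² = 0.1667² + 0.2576² + 0.3030² + 0.1667² + 0.1061² = 0.027789 + 0.066358 + 0.091809 + 0.027789 + 0.011257 = 0.225002
B_caer = 1 / 0.225002 = 4.4444
Σp_nigrᵢ² = 0.4551² + 0.0060² + 0.3832² + 0.1078² + 0.0479² = 0.207116 + 0.000036 + 0.146842 + 0.011621 + 0.002294 = 0.367909
B_nigr = 1 / 0.367909 = 2.7181
Ranking by B (broadest → narrowest): Etheostoma caeruleum (4.44) > Etheostoma spectabile (4.04) > Etheostoma nigrum (2.72)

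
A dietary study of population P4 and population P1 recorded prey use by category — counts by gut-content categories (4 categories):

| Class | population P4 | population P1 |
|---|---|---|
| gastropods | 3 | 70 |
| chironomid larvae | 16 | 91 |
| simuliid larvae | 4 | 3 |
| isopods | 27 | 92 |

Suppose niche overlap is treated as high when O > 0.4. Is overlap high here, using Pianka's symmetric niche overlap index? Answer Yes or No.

Proportions for population P4 (n=50): 3/50=0.0600, 16/50=0.3200, 4/50=0.0800, 27/50=0.5400
Proportions for population P1 (n=256): 70/256=0.2734, 91/256=0.3555, 3/256=0.0117, 92/256=0.3594
Σ p₁ᵢp₂ᵢ = 0.016404 + 0.113760 + 0.000936 + 0.194076 = 0.325176
Σp_1ᵢ² = 0.0600² + 0.3200² + 0.0800² + 0.5400² = 0.003600 + 0.102400 + 0.006400 + 0.291600 = 0.404000
Σp_2ᵢ² = 0.2734² + 0.3555² + 0.0117² + 0.3594² = 0.074748 + 0.126380 + 0.000137 + 0.129168 = 0.330433
O = 0.325176 / √(0.404000 × 0.330433) = 0.325176 / 0.3653696 = 0.8900
O = 0.8900 > 0.4 → Yes.

Yes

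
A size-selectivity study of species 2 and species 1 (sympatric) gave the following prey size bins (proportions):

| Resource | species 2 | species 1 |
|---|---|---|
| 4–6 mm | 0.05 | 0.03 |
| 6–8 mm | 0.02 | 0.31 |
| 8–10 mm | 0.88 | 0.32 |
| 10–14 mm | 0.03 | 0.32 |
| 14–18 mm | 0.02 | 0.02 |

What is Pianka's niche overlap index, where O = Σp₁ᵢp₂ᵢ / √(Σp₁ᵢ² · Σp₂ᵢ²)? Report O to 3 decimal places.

Σ p₁ᵢp₂ᵢ = 0.0015 + 0.0062 + 0.2816 + 0.0096 + 0.0004 = 0.2993
Σp_1ᵢ² = 0.05² + 0.02² + 0.88² + 0.03² + 0.02² = 0.0025 + 0.0004 + 0.7744 + 0.0009 + 0.0004 = 0.7786
Σp_2ᵢ² = 0.03² + 0.31² + 0.32² + 0.32² + 0.02² = 0.0009 + 0.0961 + 0.1024 + 0.1024 + 0.0004 = 0.3022
O = 0.2993 / √(0.7786 × 0.3022) = 0.2993 / 0.485070 = 0.61702

0.617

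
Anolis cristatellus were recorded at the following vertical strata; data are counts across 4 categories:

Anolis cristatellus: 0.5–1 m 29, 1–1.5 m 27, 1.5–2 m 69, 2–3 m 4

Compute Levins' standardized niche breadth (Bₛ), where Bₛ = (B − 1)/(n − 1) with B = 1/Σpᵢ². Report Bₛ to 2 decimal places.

0.54

Proportions for Anolis cristatellus (n=129): 29/129=0.2248, 27/129=0.2093, 69/129=0.5349, 4/129=0.0310
Σpᵢ² = 0.2248² + 0.2093² + 0.5349² + 0.0310² = 0.050535 + 0.043806 + 0.286118 + 0.000961 = 0.381420
B = 1 / 0.381420 = 2.6218
Bₛ = (B − 1)/(n − 1) = (2.6218 − 1)/(4 − 1) = 1.6218/3 = 0.5406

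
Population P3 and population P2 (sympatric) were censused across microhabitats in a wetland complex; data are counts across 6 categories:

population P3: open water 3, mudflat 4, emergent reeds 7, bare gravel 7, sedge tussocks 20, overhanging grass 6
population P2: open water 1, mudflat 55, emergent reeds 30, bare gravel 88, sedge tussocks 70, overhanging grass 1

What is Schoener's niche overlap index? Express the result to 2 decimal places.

0.65

Proportions for population P3 (n=47): 3/47=0.0638, 4/47=0.0851, 7/47=0.1489, 7/47=0.1489, 20/47=0.4255, 6/47=0.1277
Proportions for population P2 (n=245): 1/245=0.0041, 55/245=0.2245, 30/245=0.1224, 88/245=0.3592, 70/245=0.2857, 1/245=0.0041
Σ|p₁ᵢ − p₂ᵢ| = 0.0597 + 0.1394 + 0.0265 + 0.2103 + 0.1398 + 0.1236 = 0.6993
D = 1 − ½ × 0.6993 = 1 − 0.34965 = 0.65035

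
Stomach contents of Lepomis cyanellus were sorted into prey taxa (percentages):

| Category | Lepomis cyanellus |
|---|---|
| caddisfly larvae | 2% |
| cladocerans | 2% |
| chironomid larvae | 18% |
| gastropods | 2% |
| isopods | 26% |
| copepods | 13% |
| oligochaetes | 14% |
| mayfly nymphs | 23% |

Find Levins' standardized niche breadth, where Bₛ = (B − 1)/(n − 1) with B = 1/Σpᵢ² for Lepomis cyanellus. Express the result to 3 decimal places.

Convert percentages to proportions (divide by 100).
Σpᵢ² = 0.02² + 0.02² + 0.18² + 0.02² + 0.26² + 0.13² + 0.14² + 0.23² = 0.0004 + 0.0004 + 0.0324 + 0.0004 + 0.0676 + 0.0169 + 0.0196 + 0.0529 = 0.1906
B = 1 / 0.1906 = 5.24659
Bₛ = (B − 1)/(n − 1) = (5.24659 − 1)/(8 − 1) = 4.24659/7 = 0.60666

0.607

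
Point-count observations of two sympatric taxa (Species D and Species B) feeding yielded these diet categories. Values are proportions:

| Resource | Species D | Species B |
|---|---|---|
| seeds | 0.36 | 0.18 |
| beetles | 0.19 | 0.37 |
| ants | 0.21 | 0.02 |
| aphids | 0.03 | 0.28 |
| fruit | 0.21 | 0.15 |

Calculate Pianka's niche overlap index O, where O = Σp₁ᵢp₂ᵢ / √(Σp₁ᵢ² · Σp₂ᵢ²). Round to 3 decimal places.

Σ p₁ᵢp₂ᵢ = 0.0648 + 0.0703 + 0.0042 + 0.0084 + 0.0315 = 0.1792
Σp_1ᵢ² = 0.36² + 0.19² + 0.21² + 0.03² + 0.21² = 0.1296 + 0.0361 + 0.0441 + 0.0009 + 0.0441 = 0.2548
Σp_2ᵢ² = 0.18² + 0.37² + 0.02² + 0.28² + 0.15² = 0.0324 + 0.1369 + 0.0004 + 0.0784 + 0.0225 = 0.2706
O = 0.1792 / √(0.2548 × 0.2706) = 0.1792 / 0.262581 = 0.68246

0.682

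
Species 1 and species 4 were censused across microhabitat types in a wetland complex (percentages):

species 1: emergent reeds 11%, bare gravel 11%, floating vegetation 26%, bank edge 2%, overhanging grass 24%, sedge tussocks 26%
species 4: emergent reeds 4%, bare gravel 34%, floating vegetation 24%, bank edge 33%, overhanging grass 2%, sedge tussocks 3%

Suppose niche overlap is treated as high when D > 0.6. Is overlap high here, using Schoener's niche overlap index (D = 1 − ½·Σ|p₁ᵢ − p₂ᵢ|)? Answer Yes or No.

No

Convert percentages to proportions (divide by 100).
Σ|p₁ᵢ − p₂ᵢ| = 0.07 + 0.23 + 0.02 + 0.31 + 0.22 + 0.23 = 1.08
D = 1 − ½ × 1.08 = 1 − 0.540 = 0.4600
D = 0.4600 < 0.6 → No.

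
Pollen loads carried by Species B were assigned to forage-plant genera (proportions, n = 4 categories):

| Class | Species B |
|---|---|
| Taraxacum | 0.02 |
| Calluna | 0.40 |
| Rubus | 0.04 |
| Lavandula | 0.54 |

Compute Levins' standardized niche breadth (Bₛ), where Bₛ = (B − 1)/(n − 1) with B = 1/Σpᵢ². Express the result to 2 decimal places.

Σpᵢ² = 0.02² + 0.40² + 0.04² + 0.54² = 0.0004 + 0.1600 + 0.0016 + 0.2916 = 0.4536
B = 1 / 0.4536 = 2.2046
Bₛ = (B − 1)/(n − 1) = (2.2046 − 1)/(4 − 1) = 1.2046/3 = 0.4015

0.40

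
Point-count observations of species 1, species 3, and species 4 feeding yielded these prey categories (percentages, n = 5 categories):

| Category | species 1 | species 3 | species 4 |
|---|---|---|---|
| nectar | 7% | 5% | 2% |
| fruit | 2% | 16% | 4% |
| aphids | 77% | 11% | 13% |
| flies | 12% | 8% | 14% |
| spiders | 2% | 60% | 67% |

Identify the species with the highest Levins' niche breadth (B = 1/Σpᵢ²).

species 3

Convert percentages to proportions (divide by 100).
Σp_1ᵢ² = 0.07² + 0.02² + 0.77² + 0.12² + 0.02² = 0.0049 + 0.0004 + 0.5929 + 0.0144 + 0.0004 = 0.6130
B_1 = 1 / 0.6130 = 1.6313
Σp_3ᵢ² = 0.05² + 0.16² + 0.11² + 0.08² + 0.60² = 0.0025 + 0.0256 + 0.0121 + 0.0064 + 0.3600 = 0.4066
B_3 = 1 / 0.4066 = 2.4594
Σp_4ᵢ² = 0.02² + 0.04² + 0.13² + 0.14² + 0.67² = 0.0004 + 0.0016 + 0.0169 + 0.0196 + 0.4489 = 0.4874
B_4 = 1 / 0.4874 = 2.0517
Highest B → broadest niche (most generalist): species 3 (B = 2.46).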